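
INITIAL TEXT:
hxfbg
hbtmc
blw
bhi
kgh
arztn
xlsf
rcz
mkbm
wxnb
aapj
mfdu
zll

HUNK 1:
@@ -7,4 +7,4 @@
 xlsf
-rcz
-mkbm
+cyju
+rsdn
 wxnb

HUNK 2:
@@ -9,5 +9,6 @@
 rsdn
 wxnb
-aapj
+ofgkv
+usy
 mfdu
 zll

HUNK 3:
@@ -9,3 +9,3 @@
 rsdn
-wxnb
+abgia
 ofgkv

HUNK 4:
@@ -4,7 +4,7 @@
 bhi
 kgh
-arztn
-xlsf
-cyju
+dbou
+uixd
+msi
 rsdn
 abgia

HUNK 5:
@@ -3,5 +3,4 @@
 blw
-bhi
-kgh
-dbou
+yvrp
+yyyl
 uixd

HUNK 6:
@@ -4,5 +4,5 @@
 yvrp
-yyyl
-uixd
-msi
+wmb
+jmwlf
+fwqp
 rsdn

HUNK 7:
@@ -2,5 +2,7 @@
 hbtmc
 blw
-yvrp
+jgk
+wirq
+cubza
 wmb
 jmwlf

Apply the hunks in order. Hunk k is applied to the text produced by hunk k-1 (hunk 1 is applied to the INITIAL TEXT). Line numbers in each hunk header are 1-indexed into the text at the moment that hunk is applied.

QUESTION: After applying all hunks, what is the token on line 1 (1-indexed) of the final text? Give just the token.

Hunk 1: at line 7 remove [rcz,mkbm] add [cyju,rsdn] -> 13 lines: hxfbg hbtmc blw bhi kgh arztn xlsf cyju rsdn wxnb aapj mfdu zll
Hunk 2: at line 9 remove [aapj] add [ofgkv,usy] -> 14 lines: hxfbg hbtmc blw bhi kgh arztn xlsf cyju rsdn wxnb ofgkv usy mfdu zll
Hunk 3: at line 9 remove [wxnb] add [abgia] -> 14 lines: hxfbg hbtmc blw bhi kgh arztn xlsf cyju rsdn abgia ofgkv usy mfdu zll
Hunk 4: at line 4 remove [arztn,xlsf,cyju] add [dbou,uixd,msi] -> 14 lines: hxfbg hbtmc blw bhi kgh dbou uixd msi rsdn abgia ofgkv usy mfdu zll
Hunk 5: at line 3 remove [bhi,kgh,dbou] add [yvrp,yyyl] -> 13 lines: hxfbg hbtmc blw yvrp yyyl uixd msi rsdn abgia ofgkv usy mfdu zll
Hunk 6: at line 4 remove [yyyl,uixd,msi] add [wmb,jmwlf,fwqp] -> 13 lines: hxfbg hbtmc blw yvrp wmb jmwlf fwqp rsdn abgia ofgkv usy mfdu zll
Hunk 7: at line 2 remove [yvrp] add [jgk,wirq,cubza] -> 15 lines: hxfbg hbtmc blw jgk wirq cubza wmb jmwlf fwqp rsdn abgia ofgkv usy mfdu zll
Final line 1: hxfbg

Answer: hxfbg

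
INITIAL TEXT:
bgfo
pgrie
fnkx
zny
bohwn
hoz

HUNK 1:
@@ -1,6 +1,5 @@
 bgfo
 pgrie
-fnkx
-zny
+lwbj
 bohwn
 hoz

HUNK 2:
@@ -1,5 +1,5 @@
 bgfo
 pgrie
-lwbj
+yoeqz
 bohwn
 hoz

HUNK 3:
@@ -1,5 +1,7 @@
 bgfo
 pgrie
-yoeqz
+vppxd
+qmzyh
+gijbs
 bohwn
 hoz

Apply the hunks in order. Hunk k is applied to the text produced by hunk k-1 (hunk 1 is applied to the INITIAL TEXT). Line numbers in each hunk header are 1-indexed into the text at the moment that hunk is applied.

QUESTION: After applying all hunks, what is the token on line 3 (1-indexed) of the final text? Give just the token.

Hunk 1: at line 1 remove [fnkx,zny] add [lwbj] -> 5 lines: bgfo pgrie lwbj bohwn hoz
Hunk 2: at line 1 remove [lwbj] add [yoeqz] -> 5 lines: bgfo pgrie yoeqz bohwn hoz
Hunk 3: at line 1 remove [yoeqz] add [vppxd,qmzyh,gijbs] -> 7 lines: bgfo pgrie vppxd qmzyh gijbs bohwn hoz
Final line 3: vppxd

Answer: vppxd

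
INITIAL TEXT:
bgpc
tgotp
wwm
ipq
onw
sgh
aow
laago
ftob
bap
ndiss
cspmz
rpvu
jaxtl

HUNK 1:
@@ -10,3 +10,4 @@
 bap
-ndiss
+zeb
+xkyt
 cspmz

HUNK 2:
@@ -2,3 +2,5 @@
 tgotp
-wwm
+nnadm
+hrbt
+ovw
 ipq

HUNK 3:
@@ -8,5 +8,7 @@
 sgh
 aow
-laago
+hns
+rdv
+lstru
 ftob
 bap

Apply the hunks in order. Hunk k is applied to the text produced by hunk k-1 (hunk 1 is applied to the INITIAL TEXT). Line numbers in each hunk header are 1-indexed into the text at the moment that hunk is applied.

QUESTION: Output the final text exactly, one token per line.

Hunk 1: at line 10 remove [ndiss] add [zeb,xkyt] -> 15 lines: bgpc tgotp wwm ipq onw sgh aow laago ftob bap zeb xkyt cspmz rpvu jaxtl
Hunk 2: at line 2 remove [wwm] add [nnadm,hrbt,ovw] -> 17 lines: bgpc tgotp nnadm hrbt ovw ipq onw sgh aow laago ftob bap zeb xkyt cspmz rpvu jaxtl
Hunk 3: at line 8 remove [laago] add [hns,rdv,lstru] -> 19 lines: bgpc tgotp nnadm hrbt ovw ipq onw sgh aow hns rdv lstru ftob bap zeb xkyt cspmz rpvu jaxtl

Answer: bgpc
tgotp
nnadm
hrbt
ovw
ipq
onw
sgh
aow
hns
rdv
lstru
ftob
bap
zeb
xkyt
cspmz
rpvu
jaxtl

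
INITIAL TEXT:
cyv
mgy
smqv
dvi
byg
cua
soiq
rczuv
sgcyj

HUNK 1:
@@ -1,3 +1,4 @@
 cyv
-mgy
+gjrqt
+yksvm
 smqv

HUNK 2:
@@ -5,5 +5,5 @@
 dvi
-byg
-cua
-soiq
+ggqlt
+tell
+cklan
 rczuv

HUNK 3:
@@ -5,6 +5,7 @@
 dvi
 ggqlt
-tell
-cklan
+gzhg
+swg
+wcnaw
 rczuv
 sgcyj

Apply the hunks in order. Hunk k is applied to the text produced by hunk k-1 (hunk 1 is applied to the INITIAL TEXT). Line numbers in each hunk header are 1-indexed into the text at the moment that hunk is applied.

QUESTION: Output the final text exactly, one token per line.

Hunk 1: at line 1 remove [mgy] add [gjrqt,yksvm] -> 10 lines: cyv gjrqt yksvm smqv dvi byg cua soiq rczuv sgcyj
Hunk 2: at line 5 remove [byg,cua,soiq] add [ggqlt,tell,cklan] -> 10 lines: cyv gjrqt yksvm smqv dvi ggqlt tell cklan rczuv sgcyj
Hunk 3: at line 5 remove [tell,cklan] add [gzhg,swg,wcnaw] -> 11 lines: cyv gjrqt yksvm smqv dvi ggqlt gzhg swg wcnaw rczuv sgcyj

Answer: cyv
gjrqt
yksvm
smqv
dvi
ggqlt
gzhg
swg
wcnaw
rczuv
sgcyj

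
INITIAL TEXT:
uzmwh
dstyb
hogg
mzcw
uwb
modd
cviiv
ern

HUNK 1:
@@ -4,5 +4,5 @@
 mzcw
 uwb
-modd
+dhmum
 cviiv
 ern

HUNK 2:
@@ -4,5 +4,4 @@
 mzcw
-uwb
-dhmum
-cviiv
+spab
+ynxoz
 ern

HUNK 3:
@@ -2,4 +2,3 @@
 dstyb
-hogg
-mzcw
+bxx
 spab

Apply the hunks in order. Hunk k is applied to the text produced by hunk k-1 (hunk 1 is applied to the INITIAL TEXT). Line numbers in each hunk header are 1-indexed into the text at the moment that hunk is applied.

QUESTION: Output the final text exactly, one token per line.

Answer: uzmwh
dstyb
bxx
spab
ynxoz
ern

Derivation:
Hunk 1: at line 4 remove [modd] add [dhmum] -> 8 lines: uzmwh dstyb hogg mzcw uwb dhmum cviiv ern
Hunk 2: at line 4 remove [uwb,dhmum,cviiv] add [spab,ynxoz] -> 7 lines: uzmwh dstyb hogg mzcw spab ynxoz ern
Hunk 3: at line 2 remove [hogg,mzcw] add [bxx] -> 6 lines: uzmwh dstyb bxx spab ynxoz ern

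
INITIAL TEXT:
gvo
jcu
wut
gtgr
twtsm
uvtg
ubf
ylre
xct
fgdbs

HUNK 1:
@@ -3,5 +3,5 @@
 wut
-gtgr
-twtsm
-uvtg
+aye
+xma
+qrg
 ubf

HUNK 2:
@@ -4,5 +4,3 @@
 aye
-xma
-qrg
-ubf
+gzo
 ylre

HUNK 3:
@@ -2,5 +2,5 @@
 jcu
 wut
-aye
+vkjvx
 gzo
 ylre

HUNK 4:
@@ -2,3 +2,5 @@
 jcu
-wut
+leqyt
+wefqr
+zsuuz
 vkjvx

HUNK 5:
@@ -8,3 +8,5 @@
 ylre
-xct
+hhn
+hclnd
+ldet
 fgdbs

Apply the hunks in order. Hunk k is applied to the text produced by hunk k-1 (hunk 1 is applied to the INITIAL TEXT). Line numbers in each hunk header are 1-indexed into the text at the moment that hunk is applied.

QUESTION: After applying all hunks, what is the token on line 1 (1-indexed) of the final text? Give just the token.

Answer: gvo

Derivation:
Hunk 1: at line 3 remove [gtgr,twtsm,uvtg] add [aye,xma,qrg] -> 10 lines: gvo jcu wut aye xma qrg ubf ylre xct fgdbs
Hunk 2: at line 4 remove [xma,qrg,ubf] add [gzo] -> 8 lines: gvo jcu wut aye gzo ylre xct fgdbs
Hunk 3: at line 2 remove [aye] add [vkjvx] -> 8 lines: gvo jcu wut vkjvx gzo ylre xct fgdbs
Hunk 4: at line 2 remove [wut] add [leqyt,wefqr,zsuuz] -> 10 lines: gvo jcu leqyt wefqr zsuuz vkjvx gzo ylre xct fgdbs
Hunk 5: at line 8 remove [xct] add [hhn,hclnd,ldet] -> 12 lines: gvo jcu leqyt wefqr zsuuz vkjvx gzo ylre hhn hclnd ldet fgdbs
Final line 1: gvo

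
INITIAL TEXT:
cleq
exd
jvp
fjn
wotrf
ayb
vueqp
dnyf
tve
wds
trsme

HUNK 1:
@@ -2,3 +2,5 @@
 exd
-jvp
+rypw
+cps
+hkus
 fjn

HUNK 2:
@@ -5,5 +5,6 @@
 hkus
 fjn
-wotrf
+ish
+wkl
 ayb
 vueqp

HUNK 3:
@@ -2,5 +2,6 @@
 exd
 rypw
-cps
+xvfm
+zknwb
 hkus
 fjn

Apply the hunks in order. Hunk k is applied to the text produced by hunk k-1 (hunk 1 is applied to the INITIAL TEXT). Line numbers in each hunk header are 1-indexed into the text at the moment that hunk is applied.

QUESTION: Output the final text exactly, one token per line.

Hunk 1: at line 2 remove [jvp] add [rypw,cps,hkus] -> 13 lines: cleq exd rypw cps hkus fjn wotrf ayb vueqp dnyf tve wds trsme
Hunk 2: at line 5 remove [wotrf] add [ish,wkl] -> 14 lines: cleq exd rypw cps hkus fjn ish wkl ayb vueqp dnyf tve wds trsme
Hunk 3: at line 2 remove [cps] add [xvfm,zknwb] -> 15 lines: cleq exd rypw xvfm zknwb hkus fjn ish wkl ayb vueqp dnyf tve wds trsme

Answer: cleq
exd
rypw
xvfm
zknwb
hkus
fjn
ish
wkl
ayb
vueqp
dnyf
tve
wds
trsme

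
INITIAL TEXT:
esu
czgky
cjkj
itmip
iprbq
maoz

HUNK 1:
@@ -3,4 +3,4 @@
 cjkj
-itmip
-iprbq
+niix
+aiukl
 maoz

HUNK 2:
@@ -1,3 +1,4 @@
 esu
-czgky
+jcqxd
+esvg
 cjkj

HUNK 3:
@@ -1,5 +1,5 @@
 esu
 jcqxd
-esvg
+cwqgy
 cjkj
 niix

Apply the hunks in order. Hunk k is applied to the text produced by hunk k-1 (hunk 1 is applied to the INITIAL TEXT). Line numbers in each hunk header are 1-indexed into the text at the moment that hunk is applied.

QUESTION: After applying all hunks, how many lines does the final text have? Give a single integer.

Answer: 7

Derivation:
Hunk 1: at line 3 remove [itmip,iprbq] add [niix,aiukl] -> 6 lines: esu czgky cjkj niix aiukl maoz
Hunk 2: at line 1 remove [czgky] add [jcqxd,esvg] -> 7 lines: esu jcqxd esvg cjkj niix aiukl maoz
Hunk 3: at line 1 remove [esvg] add [cwqgy] -> 7 lines: esu jcqxd cwqgy cjkj niix aiukl maoz
Final line count: 7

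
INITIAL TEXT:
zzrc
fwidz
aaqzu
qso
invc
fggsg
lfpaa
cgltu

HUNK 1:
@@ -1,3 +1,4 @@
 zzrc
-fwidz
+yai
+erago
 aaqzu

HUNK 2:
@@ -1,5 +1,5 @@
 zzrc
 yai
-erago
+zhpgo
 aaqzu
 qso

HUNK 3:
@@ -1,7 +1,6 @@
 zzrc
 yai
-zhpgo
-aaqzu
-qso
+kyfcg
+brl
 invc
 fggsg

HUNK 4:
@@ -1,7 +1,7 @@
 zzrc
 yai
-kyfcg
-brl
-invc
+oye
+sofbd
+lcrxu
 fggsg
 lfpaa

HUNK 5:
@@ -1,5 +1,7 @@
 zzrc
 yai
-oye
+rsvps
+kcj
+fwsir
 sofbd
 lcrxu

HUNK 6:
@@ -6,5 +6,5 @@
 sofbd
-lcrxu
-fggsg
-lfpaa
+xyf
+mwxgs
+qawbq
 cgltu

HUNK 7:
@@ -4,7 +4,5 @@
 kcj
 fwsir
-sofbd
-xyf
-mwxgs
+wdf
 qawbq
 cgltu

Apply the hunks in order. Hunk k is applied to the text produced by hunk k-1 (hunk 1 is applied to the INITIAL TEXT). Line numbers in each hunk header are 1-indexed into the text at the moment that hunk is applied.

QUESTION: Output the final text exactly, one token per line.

Answer: zzrc
yai
rsvps
kcj
fwsir
wdf
qawbq
cgltu

Derivation:
Hunk 1: at line 1 remove [fwidz] add [yai,erago] -> 9 lines: zzrc yai erago aaqzu qso invc fggsg lfpaa cgltu
Hunk 2: at line 1 remove [erago] add [zhpgo] -> 9 lines: zzrc yai zhpgo aaqzu qso invc fggsg lfpaa cgltu
Hunk 3: at line 1 remove [zhpgo,aaqzu,qso] add [kyfcg,brl] -> 8 lines: zzrc yai kyfcg brl invc fggsg lfpaa cgltu
Hunk 4: at line 1 remove [kyfcg,brl,invc] add [oye,sofbd,lcrxu] -> 8 lines: zzrc yai oye sofbd lcrxu fggsg lfpaa cgltu
Hunk 5: at line 1 remove [oye] add [rsvps,kcj,fwsir] -> 10 lines: zzrc yai rsvps kcj fwsir sofbd lcrxu fggsg lfpaa cgltu
Hunk 6: at line 6 remove [lcrxu,fggsg,lfpaa] add [xyf,mwxgs,qawbq] -> 10 lines: zzrc yai rsvps kcj fwsir sofbd xyf mwxgs qawbq cgltu
Hunk 7: at line 4 remove [sofbd,xyf,mwxgs] add [wdf] -> 8 lines: zzrc yai rsvps kcj fwsir wdf qawbq cgltu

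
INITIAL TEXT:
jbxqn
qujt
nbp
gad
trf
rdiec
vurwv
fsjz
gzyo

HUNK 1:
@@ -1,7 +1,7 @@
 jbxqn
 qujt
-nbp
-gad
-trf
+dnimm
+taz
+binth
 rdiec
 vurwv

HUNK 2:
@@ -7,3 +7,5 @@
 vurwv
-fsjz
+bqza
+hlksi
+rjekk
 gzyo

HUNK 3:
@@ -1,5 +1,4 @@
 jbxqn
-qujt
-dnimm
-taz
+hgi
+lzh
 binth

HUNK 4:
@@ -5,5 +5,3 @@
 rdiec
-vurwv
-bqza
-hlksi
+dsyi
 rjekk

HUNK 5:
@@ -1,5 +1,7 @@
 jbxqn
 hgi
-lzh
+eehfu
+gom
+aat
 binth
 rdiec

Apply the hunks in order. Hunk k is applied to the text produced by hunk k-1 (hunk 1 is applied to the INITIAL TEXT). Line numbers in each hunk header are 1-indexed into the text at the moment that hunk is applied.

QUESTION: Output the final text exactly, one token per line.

Hunk 1: at line 1 remove [nbp,gad,trf] add [dnimm,taz,binth] -> 9 lines: jbxqn qujt dnimm taz binth rdiec vurwv fsjz gzyo
Hunk 2: at line 7 remove [fsjz] add [bqza,hlksi,rjekk] -> 11 lines: jbxqn qujt dnimm taz binth rdiec vurwv bqza hlksi rjekk gzyo
Hunk 3: at line 1 remove [qujt,dnimm,taz] add [hgi,lzh] -> 10 lines: jbxqn hgi lzh binth rdiec vurwv bqza hlksi rjekk gzyo
Hunk 4: at line 5 remove [vurwv,bqza,hlksi] add [dsyi] -> 8 lines: jbxqn hgi lzh binth rdiec dsyi rjekk gzyo
Hunk 5: at line 1 remove [lzh] add [eehfu,gom,aat] -> 10 lines: jbxqn hgi eehfu gom aat binth rdiec dsyi rjekk gzyo

Answer: jbxqn
hgi
eehfu
gom
aat
binth
rdiec
dsyi
rjekk
gzyo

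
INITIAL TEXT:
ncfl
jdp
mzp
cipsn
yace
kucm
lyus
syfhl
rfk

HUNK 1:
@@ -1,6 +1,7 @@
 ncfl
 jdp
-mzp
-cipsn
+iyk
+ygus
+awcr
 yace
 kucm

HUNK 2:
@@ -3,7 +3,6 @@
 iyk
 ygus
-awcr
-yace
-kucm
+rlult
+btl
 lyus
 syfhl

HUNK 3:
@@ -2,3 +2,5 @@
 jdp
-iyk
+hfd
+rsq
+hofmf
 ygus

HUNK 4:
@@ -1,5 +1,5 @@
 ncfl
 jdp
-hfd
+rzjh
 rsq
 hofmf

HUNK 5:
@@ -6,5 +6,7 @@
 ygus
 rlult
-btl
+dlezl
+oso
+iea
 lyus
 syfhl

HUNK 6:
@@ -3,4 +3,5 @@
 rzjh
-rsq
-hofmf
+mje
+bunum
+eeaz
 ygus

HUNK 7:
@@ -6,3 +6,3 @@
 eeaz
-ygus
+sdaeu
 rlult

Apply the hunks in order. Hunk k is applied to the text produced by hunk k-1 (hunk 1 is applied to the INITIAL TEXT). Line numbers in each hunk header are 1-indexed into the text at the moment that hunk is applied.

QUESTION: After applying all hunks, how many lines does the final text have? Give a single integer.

Answer: 14

Derivation:
Hunk 1: at line 1 remove [mzp,cipsn] add [iyk,ygus,awcr] -> 10 lines: ncfl jdp iyk ygus awcr yace kucm lyus syfhl rfk
Hunk 2: at line 3 remove [awcr,yace,kucm] add [rlult,btl] -> 9 lines: ncfl jdp iyk ygus rlult btl lyus syfhl rfk
Hunk 3: at line 2 remove [iyk] add [hfd,rsq,hofmf] -> 11 lines: ncfl jdp hfd rsq hofmf ygus rlult btl lyus syfhl rfk
Hunk 4: at line 1 remove [hfd] add [rzjh] -> 11 lines: ncfl jdp rzjh rsq hofmf ygus rlult btl lyus syfhl rfk
Hunk 5: at line 6 remove [btl] add [dlezl,oso,iea] -> 13 lines: ncfl jdp rzjh rsq hofmf ygus rlult dlezl oso iea lyus syfhl rfk
Hunk 6: at line 3 remove [rsq,hofmf] add [mje,bunum,eeaz] -> 14 lines: ncfl jdp rzjh mje bunum eeaz ygus rlult dlezl oso iea lyus syfhl rfk
Hunk 7: at line 6 remove [ygus] add [sdaeu] -> 14 lines: ncfl jdp rzjh mje bunum eeaz sdaeu rlult dlezl oso iea lyus syfhl rfk
Final line count: 14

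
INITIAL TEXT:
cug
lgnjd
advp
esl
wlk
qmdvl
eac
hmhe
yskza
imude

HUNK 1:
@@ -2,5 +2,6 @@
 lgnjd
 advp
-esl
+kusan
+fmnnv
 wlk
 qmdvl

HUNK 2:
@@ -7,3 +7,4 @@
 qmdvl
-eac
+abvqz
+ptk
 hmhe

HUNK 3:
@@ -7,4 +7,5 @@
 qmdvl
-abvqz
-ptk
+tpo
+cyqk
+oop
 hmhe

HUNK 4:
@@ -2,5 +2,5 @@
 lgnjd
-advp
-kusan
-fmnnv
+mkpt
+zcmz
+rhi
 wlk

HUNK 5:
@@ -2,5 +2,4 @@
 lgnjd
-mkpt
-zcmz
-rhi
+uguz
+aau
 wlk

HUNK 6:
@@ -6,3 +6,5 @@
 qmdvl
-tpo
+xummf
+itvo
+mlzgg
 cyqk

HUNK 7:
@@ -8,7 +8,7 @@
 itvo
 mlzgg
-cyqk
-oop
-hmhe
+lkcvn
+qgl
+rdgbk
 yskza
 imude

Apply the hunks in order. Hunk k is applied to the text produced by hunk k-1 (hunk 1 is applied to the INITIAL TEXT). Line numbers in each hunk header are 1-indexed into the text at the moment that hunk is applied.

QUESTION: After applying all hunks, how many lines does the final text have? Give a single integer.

Hunk 1: at line 2 remove [esl] add [kusan,fmnnv] -> 11 lines: cug lgnjd advp kusan fmnnv wlk qmdvl eac hmhe yskza imude
Hunk 2: at line 7 remove [eac] add [abvqz,ptk] -> 12 lines: cug lgnjd advp kusan fmnnv wlk qmdvl abvqz ptk hmhe yskza imude
Hunk 3: at line 7 remove [abvqz,ptk] add [tpo,cyqk,oop] -> 13 lines: cug lgnjd advp kusan fmnnv wlk qmdvl tpo cyqk oop hmhe yskza imude
Hunk 4: at line 2 remove [advp,kusan,fmnnv] add [mkpt,zcmz,rhi] -> 13 lines: cug lgnjd mkpt zcmz rhi wlk qmdvl tpo cyqk oop hmhe yskza imude
Hunk 5: at line 2 remove [mkpt,zcmz,rhi] add [uguz,aau] -> 12 lines: cug lgnjd uguz aau wlk qmdvl tpo cyqk oop hmhe yskza imude
Hunk 6: at line 6 remove [tpo] add [xummf,itvo,mlzgg] -> 14 lines: cug lgnjd uguz aau wlk qmdvl xummf itvo mlzgg cyqk oop hmhe yskza imude
Hunk 7: at line 8 remove [cyqk,oop,hmhe] add [lkcvn,qgl,rdgbk] -> 14 lines: cug lgnjd uguz aau wlk qmdvl xummf itvo mlzgg lkcvn qgl rdgbk yskza imude
Final line count: 14

Answer: 14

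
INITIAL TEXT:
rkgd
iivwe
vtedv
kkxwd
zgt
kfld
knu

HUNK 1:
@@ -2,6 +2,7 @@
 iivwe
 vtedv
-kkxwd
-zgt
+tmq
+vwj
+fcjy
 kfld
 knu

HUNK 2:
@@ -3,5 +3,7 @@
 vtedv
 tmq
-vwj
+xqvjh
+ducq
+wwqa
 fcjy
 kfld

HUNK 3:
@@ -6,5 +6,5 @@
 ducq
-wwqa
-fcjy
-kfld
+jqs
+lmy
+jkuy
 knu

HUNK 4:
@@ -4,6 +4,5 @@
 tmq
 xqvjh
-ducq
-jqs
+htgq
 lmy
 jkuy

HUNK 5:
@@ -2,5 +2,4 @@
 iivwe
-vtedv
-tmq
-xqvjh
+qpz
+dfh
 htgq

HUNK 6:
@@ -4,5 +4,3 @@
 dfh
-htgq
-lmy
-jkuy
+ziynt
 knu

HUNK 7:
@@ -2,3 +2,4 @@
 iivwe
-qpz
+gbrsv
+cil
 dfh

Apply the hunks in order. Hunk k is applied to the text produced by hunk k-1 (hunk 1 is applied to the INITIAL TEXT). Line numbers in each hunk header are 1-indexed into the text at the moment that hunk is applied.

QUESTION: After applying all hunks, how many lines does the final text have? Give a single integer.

Answer: 7

Derivation:
Hunk 1: at line 2 remove [kkxwd,zgt] add [tmq,vwj,fcjy] -> 8 lines: rkgd iivwe vtedv tmq vwj fcjy kfld knu
Hunk 2: at line 3 remove [vwj] add [xqvjh,ducq,wwqa] -> 10 lines: rkgd iivwe vtedv tmq xqvjh ducq wwqa fcjy kfld knu
Hunk 3: at line 6 remove [wwqa,fcjy,kfld] add [jqs,lmy,jkuy] -> 10 lines: rkgd iivwe vtedv tmq xqvjh ducq jqs lmy jkuy knu
Hunk 4: at line 4 remove [ducq,jqs] add [htgq] -> 9 lines: rkgd iivwe vtedv tmq xqvjh htgq lmy jkuy knu
Hunk 5: at line 2 remove [vtedv,tmq,xqvjh] add [qpz,dfh] -> 8 lines: rkgd iivwe qpz dfh htgq lmy jkuy knu
Hunk 6: at line 4 remove [htgq,lmy,jkuy] add [ziynt] -> 6 lines: rkgd iivwe qpz dfh ziynt knu
Hunk 7: at line 2 remove [qpz] add [gbrsv,cil] -> 7 lines: rkgd iivwe gbrsv cil dfh ziynt knu
Final line count: 7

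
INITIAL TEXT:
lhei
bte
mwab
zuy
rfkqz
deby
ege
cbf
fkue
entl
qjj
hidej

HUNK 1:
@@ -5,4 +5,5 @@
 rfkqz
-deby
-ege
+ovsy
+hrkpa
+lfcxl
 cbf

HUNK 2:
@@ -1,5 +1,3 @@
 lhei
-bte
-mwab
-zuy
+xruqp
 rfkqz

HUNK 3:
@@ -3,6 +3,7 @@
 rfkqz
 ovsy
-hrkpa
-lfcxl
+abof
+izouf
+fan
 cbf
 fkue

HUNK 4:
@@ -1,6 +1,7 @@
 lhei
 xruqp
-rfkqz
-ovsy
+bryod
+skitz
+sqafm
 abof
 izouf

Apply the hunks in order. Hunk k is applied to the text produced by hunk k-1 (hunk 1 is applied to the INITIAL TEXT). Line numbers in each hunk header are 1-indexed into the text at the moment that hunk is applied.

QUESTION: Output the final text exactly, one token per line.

Hunk 1: at line 5 remove [deby,ege] add [ovsy,hrkpa,lfcxl] -> 13 lines: lhei bte mwab zuy rfkqz ovsy hrkpa lfcxl cbf fkue entl qjj hidej
Hunk 2: at line 1 remove [bte,mwab,zuy] add [xruqp] -> 11 lines: lhei xruqp rfkqz ovsy hrkpa lfcxl cbf fkue entl qjj hidej
Hunk 3: at line 3 remove [hrkpa,lfcxl] add [abof,izouf,fan] -> 12 lines: lhei xruqp rfkqz ovsy abof izouf fan cbf fkue entl qjj hidej
Hunk 4: at line 1 remove [rfkqz,ovsy] add [bryod,skitz,sqafm] -> 13 lines: lhei xruqp bryod skitz sqafm abof izouf fan cbf fkue entl qjj hidej

Answer: lhei
xruqp
bryod
skitz
sqafm
abof
izouf
fan
cbf
fkue
entl
qjj
hidej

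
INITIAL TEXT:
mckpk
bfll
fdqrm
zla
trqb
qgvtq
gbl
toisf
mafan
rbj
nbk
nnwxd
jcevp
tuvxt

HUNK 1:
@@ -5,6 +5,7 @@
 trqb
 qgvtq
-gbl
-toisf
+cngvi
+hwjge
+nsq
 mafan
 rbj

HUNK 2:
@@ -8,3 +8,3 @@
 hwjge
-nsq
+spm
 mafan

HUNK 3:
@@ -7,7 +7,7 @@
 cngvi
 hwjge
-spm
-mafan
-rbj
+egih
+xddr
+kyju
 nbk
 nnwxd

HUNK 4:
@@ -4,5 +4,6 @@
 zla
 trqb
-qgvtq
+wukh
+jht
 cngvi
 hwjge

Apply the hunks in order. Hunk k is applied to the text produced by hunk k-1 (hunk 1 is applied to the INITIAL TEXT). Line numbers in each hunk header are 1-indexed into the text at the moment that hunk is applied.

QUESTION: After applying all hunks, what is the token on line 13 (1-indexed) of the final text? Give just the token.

Answer: nbk

Derivation:
Hunk 1: at line 5 remove [gbl,toisf] add [cngvi,hwjge,nsq] -> 15 lines: mckpk bfll fdqrm zla trqb qgvtq cngvi hwjge nsq mafan rbj nbk nnwxd jcevp tuvxt
Hunk 2: at line 8 remove [nsq] add [spm] -> 15 lines: mckpk bfll fdqrm zla trqb qgvtq cngvi hwjge spm mafan rbj nbk nnwxd jcevp tuvxt
Hunk 3: at line 7 remove [spm,mafan,rbj] add [egih,xddr,kyju] -> 15 lines: mckpk bfll fdqrm zla trqb qgvtq cngvi hwjge egih xddr kyju nbk nnwxd jcevp tuvxt
Hunk 4: at line 4 remove [qgvtq] add [wukh,jht] -> 16 lines: mckpk bfll fdqrm zla trqb wukh jht cngvi hwjge egih xddr kyju nbk nnwxd jcevp tuvxt
Final line 13: nbk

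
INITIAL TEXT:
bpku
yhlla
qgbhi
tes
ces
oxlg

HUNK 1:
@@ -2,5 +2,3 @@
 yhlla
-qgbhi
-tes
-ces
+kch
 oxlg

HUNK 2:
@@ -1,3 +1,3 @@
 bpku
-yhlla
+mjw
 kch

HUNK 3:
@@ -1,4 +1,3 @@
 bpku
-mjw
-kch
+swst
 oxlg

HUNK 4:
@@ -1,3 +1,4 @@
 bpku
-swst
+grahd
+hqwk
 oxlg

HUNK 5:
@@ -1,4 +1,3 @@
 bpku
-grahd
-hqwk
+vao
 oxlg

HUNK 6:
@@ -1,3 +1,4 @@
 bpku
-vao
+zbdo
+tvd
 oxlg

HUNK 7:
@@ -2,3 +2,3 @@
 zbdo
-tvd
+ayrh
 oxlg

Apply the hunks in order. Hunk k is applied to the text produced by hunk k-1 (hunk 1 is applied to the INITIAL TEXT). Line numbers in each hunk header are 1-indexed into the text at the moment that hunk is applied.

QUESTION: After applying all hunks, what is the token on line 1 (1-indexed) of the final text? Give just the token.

Hunk 1: at line 2 remove [qgbhi,tes,ces] add [kch] -> 4 lines: bpku yhlla kch oxlg
Hunk 2: at line 1 remove [yhlla] add [mjw] -> 4 lines: bpku mjw kch oxlg
Hunk 3: at line 1 remove [mjw,kch] add [swst] -> 3 lines: bpku swst oxlg
Hunk 4: at line 1 remove [swst] add [grahd,hqwk] -> 4 lines: bpku grahd hqwk oxlg
Hunk 5: at line 1 remove [grahd,hqwk] add [vao] -> 3 lines: bpku vao oxlg
Hunk 6: at line 1 remove [vao] add [zbdo,tvd] -> 4 lines: bpku zbdo tvd oxlg
Hunk 7: at line 2 remove [tvd] add [ayrh] -> 4 lines: bpku zbdo ayrh oxlg
Final line 1: bpku

Answer: bpku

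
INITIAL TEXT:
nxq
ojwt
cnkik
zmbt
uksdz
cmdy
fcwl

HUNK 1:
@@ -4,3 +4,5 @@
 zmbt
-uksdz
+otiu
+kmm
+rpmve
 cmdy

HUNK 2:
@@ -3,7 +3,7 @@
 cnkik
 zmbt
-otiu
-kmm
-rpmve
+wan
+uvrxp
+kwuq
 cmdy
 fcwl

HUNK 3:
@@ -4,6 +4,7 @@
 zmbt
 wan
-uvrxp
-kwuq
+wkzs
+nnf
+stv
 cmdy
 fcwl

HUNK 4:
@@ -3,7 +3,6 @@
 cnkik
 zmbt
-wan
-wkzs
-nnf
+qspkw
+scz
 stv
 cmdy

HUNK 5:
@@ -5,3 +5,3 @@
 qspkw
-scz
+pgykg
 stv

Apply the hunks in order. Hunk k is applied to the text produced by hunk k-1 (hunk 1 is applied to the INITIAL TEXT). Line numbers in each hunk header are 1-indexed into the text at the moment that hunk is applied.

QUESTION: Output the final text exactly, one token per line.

Hunk 1: at line 4 remove [uksdz] add [otiu,kmm,rpmve] -> 9 lines: nxq ojwt cnkik zmbt otiu kmm rpmve cmdy fcwl
Hunk 2: at line 3 remove [otiu,kmm,rpmve] add [wan,uvrxp,kwuq] -> 9 lines: nxq ojwt cnkik zmbt wan uvrxp kwuq cmdy fcwl
Hunk 3: at line 4 remove [uvrxp,kwuq] add [wkzs,nnf,stv] -> 10 lines: nxq ojwt cnkik zmbt wan wkzs nnf stv cmdy fcwl
Hunk 4: at line 3 remove [wan,wkzs,nnf] add [qspkw,scz] -> 9 lines: nxq ojwt cnkik zmbt qspkw scz stv cmdy fcwl
Hunk 5: at line 5 remove [scz] add [pgykg] -> 9 lines: nxq ojwt cnkik zmbt qspkw pgykg stv cmdy fcwl

Answer: nxq
ojwt
cnkik
zmbt
qspkw
pgykg
stv
cmdy
fcwl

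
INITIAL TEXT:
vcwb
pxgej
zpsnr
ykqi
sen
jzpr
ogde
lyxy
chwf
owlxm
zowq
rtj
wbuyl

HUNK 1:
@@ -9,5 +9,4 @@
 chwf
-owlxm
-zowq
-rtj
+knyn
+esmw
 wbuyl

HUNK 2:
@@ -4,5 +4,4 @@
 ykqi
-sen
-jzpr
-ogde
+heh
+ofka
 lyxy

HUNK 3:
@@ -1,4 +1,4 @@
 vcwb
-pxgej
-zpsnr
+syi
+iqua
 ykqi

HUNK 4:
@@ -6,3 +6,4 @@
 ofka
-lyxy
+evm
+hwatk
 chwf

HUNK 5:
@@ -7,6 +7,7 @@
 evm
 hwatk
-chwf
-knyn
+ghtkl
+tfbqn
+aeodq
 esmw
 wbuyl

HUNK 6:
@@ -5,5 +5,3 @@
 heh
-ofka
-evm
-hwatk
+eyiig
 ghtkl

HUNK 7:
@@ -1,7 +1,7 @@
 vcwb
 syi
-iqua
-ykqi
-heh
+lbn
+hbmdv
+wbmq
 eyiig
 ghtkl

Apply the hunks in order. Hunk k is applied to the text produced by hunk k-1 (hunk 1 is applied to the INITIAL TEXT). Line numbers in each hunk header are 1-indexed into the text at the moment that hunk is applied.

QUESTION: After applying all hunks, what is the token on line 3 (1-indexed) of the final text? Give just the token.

Hunk 1: at line 9 remove [owlxm,zowq,rtj] add [knyn,esmw] -> 12 lines: vcwb pxgej zpsnr ykqi sen jzpr ogde lyxy chwf knyn esmw wbuyl
Hunk 2: at line 4 remove [sen,jzpr,ogde] add [heh,ofka] -> 11 lines: vcwb pxgej zpsnr ykqi heh ofka lyxy chwf knyn esmw wbuyl
Hunk 3: at line 1 remove [pxgej,zpsnr] add [syi,iqua] -> 11 lines: vcwb syi iqua ykqi heh ofka lyxy chwf knyn esmw wbuyl
Hunk 4: at line 6 remove [lyxy] add [evm,hwatk] -> 12 lines: vcwb syi iqua ykqi heh ofka evm hwatk chwf knyn esmw wbuyl
Hunk 5: at line 7 remove [chwf,knyn] add [ghtkl,tfbqn,aeodq] -> 13 lines: vcwb syi iqua ykqi heh ofka evm hwatk ghtkl tfbqn aeodq esmw wbuyl
Hunk 6: at line 5 remove [ofka,evm,hwatk] add [eyiig] -> 11 lines: vcwb syi iqua ykqi heh eyiig ghtkl tfbqn aeodq esmw wbuyl
Hunk 7: at line 1 remove [iqua,ykqi,heh] add [lbn,hbmdv,wbmq] -> 11 lines: vcwb syi lbn hbmdv wbmq eyiig ghtkl tfbqn aeodq esmw wbuyl
Final line 3: lbn

Answer: lbn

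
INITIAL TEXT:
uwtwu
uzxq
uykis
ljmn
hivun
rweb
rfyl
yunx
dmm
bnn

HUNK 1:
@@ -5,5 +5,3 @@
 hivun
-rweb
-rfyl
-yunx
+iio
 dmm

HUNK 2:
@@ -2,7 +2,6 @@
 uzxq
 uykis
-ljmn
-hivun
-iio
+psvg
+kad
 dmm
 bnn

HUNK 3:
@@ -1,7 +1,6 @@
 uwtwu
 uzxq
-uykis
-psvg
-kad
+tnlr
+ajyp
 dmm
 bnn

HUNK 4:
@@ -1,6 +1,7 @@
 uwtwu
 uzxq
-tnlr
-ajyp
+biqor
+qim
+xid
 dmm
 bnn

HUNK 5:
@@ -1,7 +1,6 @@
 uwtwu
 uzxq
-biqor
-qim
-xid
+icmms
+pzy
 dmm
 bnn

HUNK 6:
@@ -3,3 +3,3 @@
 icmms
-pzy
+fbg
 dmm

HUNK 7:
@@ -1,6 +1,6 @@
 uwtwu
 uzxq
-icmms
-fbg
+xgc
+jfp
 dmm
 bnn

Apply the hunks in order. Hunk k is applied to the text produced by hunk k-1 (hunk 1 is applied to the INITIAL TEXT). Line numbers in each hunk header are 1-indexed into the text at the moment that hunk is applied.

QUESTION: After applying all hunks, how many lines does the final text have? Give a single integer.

Answer: 6

Derivation:
Hunk 1: at line 5 remove [rweb,rfyl,yunx] add [iio] -> 8 lines: uwtwu uzxq uykis ljmn hivun iio dmm bnn
Hunk 2: at line 2 remove [ljmn,hivun,iio] add [psvg,kad] -> 7 lines: uwtwu uzxq uykis psvg kad dmm bnn
Hunk 3: at line 1 remove [uykis,psvg,kad] add [tnlr,ajyp] -> 6 lines: uwtwu uzxq tnlr ajyp dmm bnn
Hunk 4: at line 1 remove [tnlr,ajyp] add [biqor,qim,xid] -> 7 lines: uwtwu uzxq biqor qim xid dmm bnn
Hunk 5: at line 1 remove [biqor,qim,xid] add [icmms,pzy] -> 6 lines: uwtwu uzxq icmms pzy dmm bnn
Hunk 6: at line 3 remove [pzy] add [fbg] -> 6 lines: uwtwu uzxq icmms fbg dmm bnn
Hunk 7: at line 1 remove [icmms,fbg] add [xgc,jfp] -> 6 lines: uwtwu uzxq xgc jfp dmm bnn
Final line count: 6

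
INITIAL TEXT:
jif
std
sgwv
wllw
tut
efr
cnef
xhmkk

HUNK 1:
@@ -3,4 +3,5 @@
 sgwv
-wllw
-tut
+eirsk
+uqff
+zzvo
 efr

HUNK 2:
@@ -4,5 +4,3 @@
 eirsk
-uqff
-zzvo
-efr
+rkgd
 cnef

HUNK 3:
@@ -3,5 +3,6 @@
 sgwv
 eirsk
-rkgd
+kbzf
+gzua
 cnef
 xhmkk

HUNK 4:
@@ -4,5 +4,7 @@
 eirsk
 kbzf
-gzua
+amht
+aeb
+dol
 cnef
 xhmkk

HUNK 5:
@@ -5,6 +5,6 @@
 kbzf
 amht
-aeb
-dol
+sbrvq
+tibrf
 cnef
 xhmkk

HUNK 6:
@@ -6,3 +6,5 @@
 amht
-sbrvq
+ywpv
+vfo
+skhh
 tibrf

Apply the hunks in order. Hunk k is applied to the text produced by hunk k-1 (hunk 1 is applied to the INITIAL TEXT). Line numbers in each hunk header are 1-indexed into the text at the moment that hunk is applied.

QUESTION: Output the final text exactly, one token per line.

Hunk 1: at line 3 remove [wllw,tut] add [eirsk,uqff,zzvo] -> 9 lines: jif std sgwv eirsk uqff zzvo efr cnef xhmkk
Hunk 2: at line 4 remove [uqff,zzvo,efr] add [rkgd] -> 7 lines: jif std sgwv eirsk rkgd cnef xhmkk
Hunk 3: at line 3 remove [rkgd] add [kbzf,gzua] -> 8 lines: jif std sgwv eirsk kbzf gzua cnef xhmkk
Hunk 4: at line 4 remove [gzua] add [amht,aeb,dol] -> 10 lines: jif std sgwv eirsk kbzf amht aeb dol cnef xhmkk
Hunk 5: at line 5 remove [aeb,dol] add [sbrvq,tibrf] -> 10 lines: jif std sgwv eirsk kbzf amht sbrvq tibrf cnef xhmkk
Hunk 6: at line 6 remove [sbrvq] add [ywpv,vfo,skhh] -> 12 lines: jif std sgwv eirsk kbzf amht ywpv vfo skhh tibrf cnef xhmkk

Answer: jif
std
sgwv
eirsk
kbzf
amht
ywpv
vfo
skhh
tibrf
cnef
xhmkk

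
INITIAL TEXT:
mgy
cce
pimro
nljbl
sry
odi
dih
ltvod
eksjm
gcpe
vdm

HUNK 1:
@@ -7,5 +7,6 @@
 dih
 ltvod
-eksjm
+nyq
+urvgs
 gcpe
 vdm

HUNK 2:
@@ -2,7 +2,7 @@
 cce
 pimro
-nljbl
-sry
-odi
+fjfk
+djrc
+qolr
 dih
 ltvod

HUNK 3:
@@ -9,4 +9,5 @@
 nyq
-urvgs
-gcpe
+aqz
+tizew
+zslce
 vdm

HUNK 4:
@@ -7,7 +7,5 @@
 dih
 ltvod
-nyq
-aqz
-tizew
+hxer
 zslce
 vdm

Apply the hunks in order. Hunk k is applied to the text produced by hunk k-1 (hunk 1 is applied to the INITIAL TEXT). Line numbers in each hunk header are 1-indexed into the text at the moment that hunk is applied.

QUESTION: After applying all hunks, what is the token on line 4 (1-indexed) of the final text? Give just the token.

Answer: fjfk

Derivation:
Hunk 1: at line 7 remove [eksjm] add [nyq,urvgs] -> 12 lines: mgy cce pimro nljbl sry odi dih ltvod nyq urvgs gcpe vdm
Hunk 2: at line 2 remove [nljbl,sry,odi] add [fjfk,djrc,qolr] -> 12 lines: mgy cce pimro fjfk djrc qolr dih ltvod nyq urvgs gcpe vdm
Hunk 3: at line 9 remove [urvgs,gcpe] add [aqz,tizew,zslce] -> 13 lines: mgy cce pimro fjfk djrc qolr dih ltvod nyq aqz tizew zslce vdm
Hunk 4: at line 7 remove [nyq,aqz,tizew] add [hxer] -> 11 lines: mgy cce pimro fjfk djrc qolr dih ltvod hxer zslce vdm
Final line 4: fjfk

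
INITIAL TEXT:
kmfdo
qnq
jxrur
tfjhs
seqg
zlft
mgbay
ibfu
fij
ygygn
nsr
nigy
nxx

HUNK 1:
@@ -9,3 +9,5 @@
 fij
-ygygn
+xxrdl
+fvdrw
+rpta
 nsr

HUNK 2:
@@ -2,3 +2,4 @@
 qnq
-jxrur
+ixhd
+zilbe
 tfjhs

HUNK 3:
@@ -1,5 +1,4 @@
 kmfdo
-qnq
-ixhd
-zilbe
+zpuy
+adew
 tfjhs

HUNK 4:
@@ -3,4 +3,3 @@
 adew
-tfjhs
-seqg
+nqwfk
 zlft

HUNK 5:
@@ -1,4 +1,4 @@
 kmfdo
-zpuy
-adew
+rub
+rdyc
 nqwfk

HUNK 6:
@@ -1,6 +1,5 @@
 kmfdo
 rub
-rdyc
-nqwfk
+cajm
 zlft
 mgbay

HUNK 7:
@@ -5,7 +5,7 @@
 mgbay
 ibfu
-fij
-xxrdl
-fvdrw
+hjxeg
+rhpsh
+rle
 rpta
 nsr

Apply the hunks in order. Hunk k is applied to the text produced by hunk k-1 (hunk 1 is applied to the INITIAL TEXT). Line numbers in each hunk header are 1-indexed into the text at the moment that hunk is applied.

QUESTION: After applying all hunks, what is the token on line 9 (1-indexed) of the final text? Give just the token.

Hunk 1: at line 9 remove [ygygn] add [xxrdl,fvdrw,rpta] -> 15 lines: kmfdo qnq jxrur tfjhs seqg zlft mgbay ibfu fij xxrdl fvdrw rpta nsr nigy nxx
Hunk 2: at line 2 remove [jxrur] add [ixhd,zilbe] -> 16 lines: kmfdo qnq ixhd zilbe tfjhs seqg zlft mgbay ibfu fij xxrdl fvdrw rpta nsr nigy nxx
Hunk 3: at line 1 remove [qnq,ixhd,zilbe] add [zpuy,adew] -> 15 lines: kmfdo zpuy adew tfjhs seqg zlft mgbay ibfu fij xxrdl fvdrw rpta nsr nigy nxx
Hunk 4: at line 3 remove [tfjhs,seqg] add [nqwfk] -> 14 lines: kmfdo zpuy adew nqwfk zlft mgbay ibfu fij xxrdl fvdrw rpta nsr nigy nxx
Hunk 5: at line 1 remove [zpuy,adew] add [rub,rdyc] -> 14 lines: kmfdo rub rdyc nqwfk zlft mgbay ibfu fij xxrdl fvdrw rpta nsr nigy nxx
Hunk 6: at line 1 remove [rdyc,nqwfk] add [cajm] -> 13 lines: kmfdo rub cajm zlft mgbay ibfu fij xxrdl fvdrw rpta nsr nigy nxx
Hunk 7: at line 5 remove [fij,xxrdl,fvdrw] add [hjxeg,rhpsh,rle] -> 13 lines: kmfdo rub cajm zlft mgbay ibfu hjxeg rhpsh rle rpta nsr nigy nxx
Final line 9: rle

Answer: rle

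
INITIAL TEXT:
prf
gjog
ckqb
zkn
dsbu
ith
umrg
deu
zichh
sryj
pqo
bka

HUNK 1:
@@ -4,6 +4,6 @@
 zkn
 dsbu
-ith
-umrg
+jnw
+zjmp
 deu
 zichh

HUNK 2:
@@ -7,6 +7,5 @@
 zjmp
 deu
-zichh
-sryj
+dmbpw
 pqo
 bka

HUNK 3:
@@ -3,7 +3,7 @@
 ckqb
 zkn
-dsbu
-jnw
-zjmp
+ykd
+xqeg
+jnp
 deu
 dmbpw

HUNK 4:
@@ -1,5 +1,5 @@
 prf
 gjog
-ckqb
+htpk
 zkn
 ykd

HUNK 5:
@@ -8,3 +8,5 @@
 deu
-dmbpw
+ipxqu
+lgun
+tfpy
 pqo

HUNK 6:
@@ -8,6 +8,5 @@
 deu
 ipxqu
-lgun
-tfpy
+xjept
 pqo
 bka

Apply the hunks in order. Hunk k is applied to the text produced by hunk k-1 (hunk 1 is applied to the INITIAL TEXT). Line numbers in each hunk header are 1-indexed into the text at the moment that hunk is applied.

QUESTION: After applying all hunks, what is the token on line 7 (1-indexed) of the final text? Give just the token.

Answer: jnp

Derivation:
Hunk 1: at line 4 remove [ith,umrg] add [jnw,zjmp] -> 12 lines: prf gjog ckqb zkn dsbu jnw zjmp deu zichh sryj pqo bka
Hunk 2: at line 7 remove [zichh,sryj] add [dmbpw] -> 11 lines: prf gjog ckqb zkn dsbu jnw zjmp deu dmbpw pqo bka
Hunk 3: at line 3 remove [dsbu,jnw,zjmp] add [ykd,xqeg,jnp] -> 11 lines: prf gjog ckqb zkn ykd xqeg jnp deu dmbpw pqo bka
Hunk 4: at line 1 remove [ckqb] add [htpk] -> 11 lines: prf gjog htpk zkn ykd xqeg jnp deu dmbpw pqo bka
Hunk 5: at line 8 remove [dmbpw] add [ipxqu,lgun,tfpy] -> 13 lines: prf gjog htpk zkn ykd xqeg jnp deu ipxqu lgun tfpy pqo bka
Hunk 6: at line 8 remove [lgun,tfpy] add [xjept] -> 12 lines: prf gjog htpk zkn ykd xqeg jnp deu ipxqu xjept pqo bka
Final line 7: jnp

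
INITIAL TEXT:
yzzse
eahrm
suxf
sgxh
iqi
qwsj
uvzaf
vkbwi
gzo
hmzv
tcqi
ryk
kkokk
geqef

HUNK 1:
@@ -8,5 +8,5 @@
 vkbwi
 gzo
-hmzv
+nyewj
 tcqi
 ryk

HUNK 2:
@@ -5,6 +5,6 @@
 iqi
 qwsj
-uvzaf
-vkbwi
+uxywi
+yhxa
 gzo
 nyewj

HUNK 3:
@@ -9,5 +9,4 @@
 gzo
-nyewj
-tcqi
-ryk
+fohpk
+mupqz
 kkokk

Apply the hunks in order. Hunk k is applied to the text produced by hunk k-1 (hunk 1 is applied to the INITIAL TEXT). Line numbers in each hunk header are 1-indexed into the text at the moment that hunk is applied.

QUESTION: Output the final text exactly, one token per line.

Answer: yzzse
eahrm
suxf
sgxh
iqi
qwsj
uxywi
yhxa
gzo
fohpk
mupqz
kkokk
geqef

Derivation:
Hunk 1: at line 8 remove [hmzv] add [nyewj] -> 14 lines: yzzse eahrm suxf sgxh iqi qwsj uvzaf vkbwi gzo nyewj tcqi ryk kkokk geqef
Hunk 2: at line 5 remove [uvzaf,vkbwi] add [uxywi,yhxa] -> 14 lines: yzzse eahrm suxf sgxh iqi qwsj uxywi yhxa gzo nyewj tcqi ryk kkokk geqef
Hunk 3: at line 9 remove [nyewj,tcqi,ryk] add [fohpk,mupqz] -> 13 lines: yzzse eahrm suxf sgxh iqi qwsj uxywi yhxa gzo fohpk mupqz kkokk geqef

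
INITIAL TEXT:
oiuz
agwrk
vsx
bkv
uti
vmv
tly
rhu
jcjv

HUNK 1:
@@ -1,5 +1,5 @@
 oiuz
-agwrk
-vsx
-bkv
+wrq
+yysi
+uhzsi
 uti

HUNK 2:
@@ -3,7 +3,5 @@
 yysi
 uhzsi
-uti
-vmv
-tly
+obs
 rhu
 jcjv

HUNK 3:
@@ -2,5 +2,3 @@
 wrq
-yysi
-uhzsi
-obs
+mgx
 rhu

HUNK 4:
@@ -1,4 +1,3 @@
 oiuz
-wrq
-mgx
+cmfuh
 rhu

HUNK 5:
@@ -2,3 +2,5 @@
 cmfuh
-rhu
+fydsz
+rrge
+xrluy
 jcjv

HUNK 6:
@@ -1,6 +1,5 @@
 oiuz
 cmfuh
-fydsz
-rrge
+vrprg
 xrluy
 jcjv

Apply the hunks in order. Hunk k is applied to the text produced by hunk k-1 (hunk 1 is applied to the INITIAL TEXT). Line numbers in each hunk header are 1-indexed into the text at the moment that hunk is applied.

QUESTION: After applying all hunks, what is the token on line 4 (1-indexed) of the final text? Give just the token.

Answer: xrluy

Derivation:
Hunk 1: at line 1 remove [agwrk,vsx,bkv] add [wrq,yysi,uhzsi] -> 9 lines: oiuz wrq yysi uhzsi uti vmv tly rhu jcjv
Hunk 2: at line 3 remove [uti,vmv,tly] add [obs] -> 7 lines: oiuz wrq yysi uhzsi obs rhu jcjv
Hunk 3: at line 2 remove [yysi,uhzsi,obs] add [mgx] -> 5 lines: oiuz wrq mgx rhu jcjv
Hunk 4: at line 1 remove [wrq,mgx] add [cmfuh] -> 4 lines: oiuz cmfuh rhu jcjv
Hunk 5: at line 2 remove [rhu] add [fydsz,rrge,xrluy] -> 6 lines: oiuz cmfuh fydsz rrge xrluy jcjv
Hunk 6: at line 1 remove [fydsz,rrge] add [vrprg] -> 5 lines: oiuz cmfuh vrprg xrluy jcjv
Final line 4: xrluy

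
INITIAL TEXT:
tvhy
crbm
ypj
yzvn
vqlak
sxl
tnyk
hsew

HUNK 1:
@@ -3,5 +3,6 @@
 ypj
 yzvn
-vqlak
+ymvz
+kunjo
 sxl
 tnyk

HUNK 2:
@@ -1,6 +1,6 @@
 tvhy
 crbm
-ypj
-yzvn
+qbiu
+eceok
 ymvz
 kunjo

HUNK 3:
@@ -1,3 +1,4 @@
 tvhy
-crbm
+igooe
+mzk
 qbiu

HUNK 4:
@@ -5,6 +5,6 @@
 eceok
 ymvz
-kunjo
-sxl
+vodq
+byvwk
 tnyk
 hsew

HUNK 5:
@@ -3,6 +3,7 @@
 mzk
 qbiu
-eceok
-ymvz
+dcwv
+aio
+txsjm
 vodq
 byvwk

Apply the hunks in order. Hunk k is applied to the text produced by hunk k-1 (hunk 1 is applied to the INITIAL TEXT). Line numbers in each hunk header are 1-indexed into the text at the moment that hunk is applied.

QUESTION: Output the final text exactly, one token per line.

Hunk 1: at line 3 remove [vqlak] add [ymvz,kunjo] -> 9 lines: tvhy crbm ypj yzvn ymvz kunjo sxl tnyk hsew
Hunk 2: at line 1 remove [ypj,yzvn] add [qbiu,eceok] -> 9 lines: tvhy crbm qbiu eceok ymvz kunjo sxl tnyk hsew
Hunk 3: at line 1 remove [crbm] add [igooe,mzk] -> 10 lines: tvhy igooe mzk qbiu eceok ymvz kunjo sxl tnyk hsew
Hunk 4: at line 5 remove [kunjo,sxl] add [vodq,byvwk] -> 10 lines: tvhy igooe mzk qbiu eceok ymvz vodq byvwk tnyk hsew
Hunk 5: at line 3 remove [eceok,ymvz] add [dcwv,aio,txsjm] -> 11 lines: tvhy igooe mzk qbiu dcwv aio txsjm vodq byvwk tnyk hsew

Answer: tvhy
igooe
mzk
qbiu
dcwv
aio
txsjm
vodq
byvwk
tnyk
hsew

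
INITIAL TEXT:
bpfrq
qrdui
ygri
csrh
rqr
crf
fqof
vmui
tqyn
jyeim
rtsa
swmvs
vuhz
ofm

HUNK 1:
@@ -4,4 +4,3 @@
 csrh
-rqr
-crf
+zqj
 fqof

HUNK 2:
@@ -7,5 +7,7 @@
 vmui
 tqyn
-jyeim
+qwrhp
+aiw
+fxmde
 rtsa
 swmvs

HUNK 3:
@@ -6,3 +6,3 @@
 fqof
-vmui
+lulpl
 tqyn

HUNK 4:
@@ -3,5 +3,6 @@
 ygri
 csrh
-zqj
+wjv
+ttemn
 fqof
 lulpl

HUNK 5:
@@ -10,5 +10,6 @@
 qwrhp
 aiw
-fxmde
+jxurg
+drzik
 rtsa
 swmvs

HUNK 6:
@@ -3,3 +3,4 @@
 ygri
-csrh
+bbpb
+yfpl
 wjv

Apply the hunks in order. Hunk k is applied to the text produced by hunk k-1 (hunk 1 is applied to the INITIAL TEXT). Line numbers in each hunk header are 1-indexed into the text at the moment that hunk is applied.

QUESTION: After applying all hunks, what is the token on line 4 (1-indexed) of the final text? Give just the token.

Answer: bbpb

Derivation:
Hunk 1: at line 4 remove [rqr,crf] add [zqj] -> 13 lines: bpfrq qrdui ygri csrh zqj fqof vmui tqyn jyeim rtsa swmvs vuhz ofm
Hunk 2: at line 7 remove [jyeim] add [qwrhp,aiw,fxmde] -> 15 lines: bpfrq qrdui ygri csrh zqj fqof vmui tqyn qwrhp aiw fxmde rtsa swmvs vuhz ofm
Hunk 3: at line 6 remove [vmui] add [lulpl] -> 15 lines: bpfrq qrdui ygri csrh zqj fqof lulpl tqyn qwrhp aiw fxmde rtsa swmvs vuhz ofm
Hunk 4: at line 3 remove [zqj] add [wjv,ttemn] -> 16 lines: bpfrq qrdui ygri csrh wjv ttemn fqof lulpl tqyn qwrhp aiw fxmde rtsa swmvs vuhz ofm
Hunk 5: at line 10 remove [fxmde] add [jxurg,drzik] -> 17 lines: bpfrq qrdui ygri csrh wjv ttemn fqof lulpl tqyn qwrhp aiw jxurg drzik rtsa swmvs vuhz ofm
Hunk 6: at line 3 remove [csrh] add [bbpb,yfpl] -> 18 lines: bpfrq qrdui ygri bbpb yfpl wjv ttemn fqof lulpl tqyn qwrhp aiw jxurg drzik rtsa swmvs vuhz ofm
Final line 4: bbpb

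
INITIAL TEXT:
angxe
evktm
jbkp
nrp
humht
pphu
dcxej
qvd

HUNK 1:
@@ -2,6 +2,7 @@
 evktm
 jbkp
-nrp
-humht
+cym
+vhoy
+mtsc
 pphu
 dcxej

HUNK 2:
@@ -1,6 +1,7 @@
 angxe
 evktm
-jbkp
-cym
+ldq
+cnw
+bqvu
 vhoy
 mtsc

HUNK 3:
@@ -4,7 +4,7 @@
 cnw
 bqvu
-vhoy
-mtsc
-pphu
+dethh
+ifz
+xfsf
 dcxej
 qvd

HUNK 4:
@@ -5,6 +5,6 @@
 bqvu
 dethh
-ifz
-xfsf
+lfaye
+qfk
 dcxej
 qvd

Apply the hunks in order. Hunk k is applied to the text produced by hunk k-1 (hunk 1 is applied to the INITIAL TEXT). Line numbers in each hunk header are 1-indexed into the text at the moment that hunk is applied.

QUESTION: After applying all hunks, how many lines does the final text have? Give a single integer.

Hunk 1: at line 2 remove [nrp,humht] add [cym,vhoy,mtsc] -> 9 lines: angxe evktm jbkp cym vhoy mtsc pphu dcxej qvd
Hunk 2: at line 1 remove [jbkp,cym] add [ldq,cnw,bqvu] -> 10 lines: angxe evktm ldq cnw bqvu vhoy mtsc pphu dcxej qvd
Hunk 3: at line 4 remove [vhoy,mtsc,pphu] add [dethh,ifz,xfsf] -> 10 lines: angxe evktm ldq cnw bqvu dethh ifz xfsf dcxej qvd
Hunk 4: at line 5 remove [ifz,xfsf] add [lfaye,qfk] -> 10 lines: angxe evktm ldq cnw bqvu dethh lfaye qfk dcxej qvd
Final line count: 10

Answer: 10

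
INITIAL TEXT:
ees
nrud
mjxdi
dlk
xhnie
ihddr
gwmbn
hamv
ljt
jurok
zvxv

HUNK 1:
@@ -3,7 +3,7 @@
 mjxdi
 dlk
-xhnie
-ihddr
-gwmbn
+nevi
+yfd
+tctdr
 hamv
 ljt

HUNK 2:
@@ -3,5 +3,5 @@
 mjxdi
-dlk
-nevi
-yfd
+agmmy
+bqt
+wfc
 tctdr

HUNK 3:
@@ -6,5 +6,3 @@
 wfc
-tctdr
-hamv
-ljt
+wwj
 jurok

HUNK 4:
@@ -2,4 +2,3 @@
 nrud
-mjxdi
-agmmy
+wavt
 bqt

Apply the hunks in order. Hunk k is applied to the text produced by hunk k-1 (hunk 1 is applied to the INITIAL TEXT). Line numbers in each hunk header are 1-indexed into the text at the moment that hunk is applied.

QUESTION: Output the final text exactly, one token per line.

Answer: ees
nrud
wavt
bqt
wfc
wwj
jurok
zvxv

Derivation:
Hunk 1: at line 3 remove [xhnie,ihddr,gwmbn] add [nevi,yfd,tctdr] -> 11 lines: ees nrud mjxdi dlk nevi yfd tctdr hamv ljt jurok zvxv
Hunk 2: at line 3 remove [dlk,nevi,yfd] add [agmmy,bqt,wfc] -> 11 lines: ees nrud mjxdi agmmy bqt wfc tctdr hamv ljt jurok zvxv
Hunk 3: at line 6 remove [tctdr,hamv,ljt] add [wwj] -> 9 lines: ees nrud mjxdi agmmy bqt wfc wwj jurok zvxv
Hunk 4: at line 2 remove [mjxdi,agmmy] add [wavt] -> 8 lines: ees nrud wavt bqt wfc wwj jurok zvxv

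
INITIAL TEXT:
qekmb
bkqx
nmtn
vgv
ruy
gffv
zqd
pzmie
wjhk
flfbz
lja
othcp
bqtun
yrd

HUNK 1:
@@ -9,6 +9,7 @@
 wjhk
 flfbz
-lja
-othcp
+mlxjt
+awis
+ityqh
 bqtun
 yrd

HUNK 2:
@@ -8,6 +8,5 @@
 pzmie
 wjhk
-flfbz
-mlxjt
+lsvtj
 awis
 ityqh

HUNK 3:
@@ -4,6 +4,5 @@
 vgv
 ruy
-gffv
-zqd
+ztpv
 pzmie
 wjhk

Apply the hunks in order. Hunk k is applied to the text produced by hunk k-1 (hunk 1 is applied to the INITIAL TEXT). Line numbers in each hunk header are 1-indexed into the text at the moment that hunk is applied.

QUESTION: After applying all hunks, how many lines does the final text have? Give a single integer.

Hunk 1: at line 9 remove [lja,othcp] add [mlxjt,awis,ityqh] -> 15 lines: qekmb bkqx nmtn vgv ruy gffv zqd pzmie wjhk flfbz mlxjt awis ityqh bqtun yrd
Hunk 2: at line 8 remove [flfbz,mlxjt] add [lsvtj] -> 14 lines: qekmb bkqx nmtn vgv ruy gffv zqd pzmie wjhk lsvtj awis ityqh bqtun yrd
Hunk 3: at line 4 remove [gffv,zqd] add [ztpv] -> 13 lines: qekmb bkqx nmtn vgv ruy ztpv pzmie wjhk lsvtj awis ityqh bqtun yrd
Final line count: 13

Answer: 13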